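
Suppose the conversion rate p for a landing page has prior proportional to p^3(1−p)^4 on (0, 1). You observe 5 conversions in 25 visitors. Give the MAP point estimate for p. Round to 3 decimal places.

The prior density ∝ p^3(1−p)^4 is the kernel of Beta(4, 5).
Data: 5 successes in 25 trials. The binomial likelihood contributes p^5(1−p)^20, so the posterior is Beta(4+5, 5+20) = Beta(9, 25).
For Beta(a, b) with a, b > 1 the mode is (a−1)/(a+b−2) = 8/32 ≈ 0.250.

p̂_MAP = 0.250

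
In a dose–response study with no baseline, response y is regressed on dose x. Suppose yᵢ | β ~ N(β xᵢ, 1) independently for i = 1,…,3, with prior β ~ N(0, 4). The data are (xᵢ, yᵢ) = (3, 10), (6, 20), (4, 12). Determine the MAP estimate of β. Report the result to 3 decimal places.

log p(β | y) = −Σ(yᵢ − βxᵢ)²/(2·1) − β²/(2·4) + const.
Setting the derivative to zero: Σxᵢ(yᵢ − βxᵢ)/1 − β/4 = 0, so β = Σxᵢyᵢ / (Σxᵢ² + σ²/τ²).
Σxᵢyᵢ = 3·10 + 6·20 + 4·12 = 198; Σxᵢ² = 61; σ²/τ² = 0.25.
β̂_MAP = 198 / (61 + 0.25) = 198/61.25 ≈ 3.233.

β̂_MAP = 3.233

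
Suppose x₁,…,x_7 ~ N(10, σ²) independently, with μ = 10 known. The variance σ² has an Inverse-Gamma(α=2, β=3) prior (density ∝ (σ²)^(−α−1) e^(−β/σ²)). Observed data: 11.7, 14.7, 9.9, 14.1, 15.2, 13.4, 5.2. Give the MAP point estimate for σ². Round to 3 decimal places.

σ̂²_MAP = 8.418

Sum of squared deviations about the known mean: SS = (11.7−10)² + (14.7−10)² + (9.9−10)² + (14.1−10)² + (15.2−10)² + (13.4−10)² + (5.2−10)² = 103.44.
The Normal likelihood contributes (σ²)^(−n/2) exp(−SS/(2σ²)), so the posterior is Inverse-Gamma(α + n/2, β + SS/2) = Inverse-Gamma(5.5, 54.72).
The mode of Inverse-Gamma(a, b) is b/(a+1) = 54.72/6.5 ≈ 8.418.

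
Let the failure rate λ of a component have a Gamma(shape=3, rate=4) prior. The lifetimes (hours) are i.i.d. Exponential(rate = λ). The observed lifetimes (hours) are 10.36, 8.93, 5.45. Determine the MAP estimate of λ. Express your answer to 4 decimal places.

The Exponential(rate=λ) likelihood is ∝ λ^n e^(−λΣtᵢ). Here n = 3 and Σtᵢ = 10.36 + 8.93 + 5.45 = 24.74.
Posterior ∝ λ^2e^(−4λ) · λ^3e^(−24.74λ) = λ^5e^(−28.74λ), i.e. Gamma(6, 28.74).
Mode = (a−1)/b = 5/28.74 ≈ 0.1740.

λ̂_MAP = 0.1740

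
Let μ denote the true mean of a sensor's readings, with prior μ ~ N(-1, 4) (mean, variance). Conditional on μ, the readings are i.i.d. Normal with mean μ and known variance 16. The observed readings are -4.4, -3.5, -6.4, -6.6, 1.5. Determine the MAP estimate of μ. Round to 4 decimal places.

n = 5; x̄ = ((-4.4) + (-3.5) + (-6.4) + (-6.6) + 1.5)/5 = -19.4/5 = -3.88.
For a Normal prior and Normal likelihood with known variance, the posterior is Normal; its mode equals its mean, the precision-weighted average.
Prior precision 1/σ₀² = 1/4 = 0.25; data precision n/σ² = 5/16 = 0.3125.
μ̂ = (0.25·(-1) + 0.3125·(-3.88)) / (0.25 + 0.3125) = (-1.4625)/0.5625 = -2.6000.

μ̂_MAP = -2.6000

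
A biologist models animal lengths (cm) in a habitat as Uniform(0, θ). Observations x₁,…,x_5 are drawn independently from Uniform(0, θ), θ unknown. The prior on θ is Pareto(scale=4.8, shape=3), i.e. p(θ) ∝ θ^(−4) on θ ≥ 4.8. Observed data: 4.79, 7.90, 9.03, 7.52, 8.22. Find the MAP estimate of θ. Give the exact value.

θ̂_MAP = 9.03

The Uniform(0, θ) likelihood is θ^(−n) for θ ≥ max(xᵢ), zero otherwise. Here max(xᵢ) = 9.03.
Posterior ∝ θ^(−4) · θ^(−5) = θ^(−9) on θ ≥ max(4.8, 9.03) = 9.03.
This density is strictly decreasing in θ, so the posterior mode lies at the lower boundary of the support.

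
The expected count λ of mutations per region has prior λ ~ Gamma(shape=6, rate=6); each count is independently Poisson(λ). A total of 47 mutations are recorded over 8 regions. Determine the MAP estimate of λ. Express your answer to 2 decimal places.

Σxᵢ = 47, n = 8.
Posterior ∝ λ^5e^(−6λ) · λ^47e^(−8λ) = λ^52e^(−14λ), i.e. Gamma(shape=53, rate=14).
The mode of a Gamma(a, b) with a ≥ 1 (shape–rate) is (a−1)/b = 52/14 ≈ 3.71.

λ̂_MAP = 3.71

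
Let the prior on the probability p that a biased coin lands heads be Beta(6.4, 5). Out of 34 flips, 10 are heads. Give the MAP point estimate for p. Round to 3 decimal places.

Prior: Beta(6.4, 5).
Data: 10 successes in 34 trials. The binomial likelihood contributes p^10(1−p)^24, so the posterior is Beta(6.4+10, 5+24) = Beta(16.4, 29).
For Beta(a, b) with a, b > 1 the mode is (a−1)/(a+b−2) = 15.4/43.4 ≈ 0.355.

p̂_MAP = 0.355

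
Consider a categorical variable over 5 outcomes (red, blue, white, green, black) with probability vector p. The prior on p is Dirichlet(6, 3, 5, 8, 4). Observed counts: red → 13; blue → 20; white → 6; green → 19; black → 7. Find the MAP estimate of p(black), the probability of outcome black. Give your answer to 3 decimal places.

The posterior is Dirichlet(αᵢ + nᵢ) = Dirichlet(19, 23, 11, 27, 11).
For a Dirichlet(a₁,…,a_K) with all aᵢ > 1, the mode has j-th component (aⱼ − 1)/(Σaᵢ − K).
Here Σaᵢ = 91 and K = 5, so p(black) = (11 − 1)/(91 − 5) = 10/86 ≈ 0.116.

MAP estimate of p(black) = 0.116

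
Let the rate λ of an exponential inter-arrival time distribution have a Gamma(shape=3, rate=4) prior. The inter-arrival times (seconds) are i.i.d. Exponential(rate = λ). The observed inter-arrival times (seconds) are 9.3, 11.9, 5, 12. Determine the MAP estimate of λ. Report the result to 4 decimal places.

λ̂_MAP = 0.1422

The Exponential(rate=λ) likelihood is ∝ λ^n e^(−λΣtᵢ). Here n = 4 and Σtᵢ = 9.3 + 11.9 + 5 + 12 = 38.2.
Posterior ∝ λ^2e^(−4λ) · λ^4e^(−38.2λ) = λ^6e^(−42.2λ), i.e. Gamma(7, 42.2).
Mode = (a−1)/b = 6/42.2 ≈ 0.1422.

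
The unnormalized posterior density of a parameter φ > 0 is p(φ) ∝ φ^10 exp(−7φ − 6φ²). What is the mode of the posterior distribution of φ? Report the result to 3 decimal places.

φ̂_MAP = 0.667

ℓ'(φ) = 10/φ − 7 − 12φ. Setting this to zero and multiplying by φ: 12φ² + 7φ − 10 = 0.
φ = (−7 + √(7² + 4·12·10)) / (2·12) = (−7 + √529) / 24 = (−7 + 23)/24 = 2/3.
ℓ''(φ) = −10/φ² − 12 < 0, confirming a maximum.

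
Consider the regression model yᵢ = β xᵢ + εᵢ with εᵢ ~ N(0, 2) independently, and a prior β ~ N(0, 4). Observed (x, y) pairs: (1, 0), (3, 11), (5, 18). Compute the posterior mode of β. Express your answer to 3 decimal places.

β̂_MAP = 3.465

log p(β | y) = −Σ(yᵢ − βxᵢ)²/(2·2) − β²/(2·4) + const.
Setting the derivative to zero: Σxᵢ(yᵢ − βxᵢ)/2 − β/4 = 0, so β = Σxᵢyᵢ / (Σxᵢ² + σ²/τ²).
Σxᵢyᵢ = 1·0 + 3·11 + 5·18 = 123; Σxᵢ² = 35; σ²/τ² = 0.5.
β̂_MAP = 123 / (35 + 0.5) = 123/35.5 ≈ 3.465.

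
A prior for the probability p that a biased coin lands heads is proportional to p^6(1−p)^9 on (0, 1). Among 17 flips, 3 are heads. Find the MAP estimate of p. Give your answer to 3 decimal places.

The prior density ∝ p^6(1−p)^9 is the kernel of Beta(7, 10).
Data: 3 successes in 17 trials. The binomial likelihood contributes p^3(1−p)^14, so the posterior is Beta(7+3, 10+14) = Beta(10, 24).
For Beta(a, b) with a, b > 1 the mode is (a−1)/(a+b−2) = 9/32 ≈ 0.281.

p̂_MAP = 0.281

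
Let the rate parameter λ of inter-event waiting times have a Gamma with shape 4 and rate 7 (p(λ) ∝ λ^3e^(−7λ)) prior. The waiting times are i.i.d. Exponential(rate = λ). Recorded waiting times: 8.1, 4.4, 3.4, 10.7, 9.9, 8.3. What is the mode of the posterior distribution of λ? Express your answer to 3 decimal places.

The Exponential(rate=λ) likelihood is ∝ λ^n e^(−λΣtᵢ). Here n = 6 and Σtᵢ = 8.1 + 4.4 + 3.4 + 10.7 + 9.9 + 8.3 = 44.8.
Posterior ∝ λ^3e^(−7λ) · λ^6e^(−44.8λ) = λ^9e^(−51.8λ), i.e. Gamma(10, 51.8).
Mode = (a−1)/b = 9/51.8 ≈ 0.174.

λ̂_MAP = 0.174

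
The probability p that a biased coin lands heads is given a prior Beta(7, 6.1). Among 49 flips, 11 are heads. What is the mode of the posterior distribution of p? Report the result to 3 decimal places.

Prior: Beta(7, 6.1).
Data: 11 successes in 49 trials. The binomial likelihood contributes p^11(1−p)^38, so the posterior is Beta(7+11, 6.1+38) = Beta(18, 44.1).
For Beta(a, b) with a, b > 1 the mode is (a−1)/(a+b−2) = 17/60.1 ≈ 0.283.

p̂_MAP = 0.283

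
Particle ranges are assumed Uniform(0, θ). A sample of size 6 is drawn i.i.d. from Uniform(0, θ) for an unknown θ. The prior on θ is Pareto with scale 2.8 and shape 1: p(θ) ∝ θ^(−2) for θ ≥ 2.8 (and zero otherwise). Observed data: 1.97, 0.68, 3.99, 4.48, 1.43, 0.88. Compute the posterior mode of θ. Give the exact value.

The Uniform(0, θ) likelihood is θ^(−n) for θ ≥ max(xᵢ), zero otherwise. Here max(xᵢ) = 4.48.
Posterior ∝ θ^(−2) · θ^(−6) = θ^(−8) on θ ≥ max(2.8, 4.48) = 4.48.
This density is strictly decreasing in θ, so the posterior mode lies at the lower boundary of the support.

θ̂_MAP = 4.48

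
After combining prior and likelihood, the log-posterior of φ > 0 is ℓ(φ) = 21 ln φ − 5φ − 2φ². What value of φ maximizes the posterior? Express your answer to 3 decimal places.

φ̂_MAP = 1.750

ℓ'(φ) = 21/φ − 5 − 4φ. Setting this to zero and multiplying by φ: 4φ² + 5φ − 21 = 0.
φ = (−5 + √(5² + 4·4·21)) / (2·4) = (−5 + √361) / 8 = (−5 + 19)/8 = 7/4.
ℓ''(φ) = −21/φ² − 4 < 0, confirming a maximum.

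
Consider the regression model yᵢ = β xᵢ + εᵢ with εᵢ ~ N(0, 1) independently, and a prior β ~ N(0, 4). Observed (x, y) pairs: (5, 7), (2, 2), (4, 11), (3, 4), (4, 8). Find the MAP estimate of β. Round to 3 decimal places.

β̂_MAP = 1.808

log p(β | y) = −Σ(yᵢ − βxᵢ)²/(2·1) − β²/(2·4) + const.
Setting the derivative to zero: Σxᵢ(yᵢ − βxᵢ)/1 − β/4 = 0, so β = Σxᵢyᵢ / (Σxᵢ² + σ²/τ²).
Σxᵢyᵢ = 5·7 + 2·2 + 4·11 + 3·4 + 4·8 = 127; Σxᵢ² = 70; σ²/τ² = 0.25.
β̂_MAP = 127 / (70 + 0.25) = 127/70.25 ≈ 1.808.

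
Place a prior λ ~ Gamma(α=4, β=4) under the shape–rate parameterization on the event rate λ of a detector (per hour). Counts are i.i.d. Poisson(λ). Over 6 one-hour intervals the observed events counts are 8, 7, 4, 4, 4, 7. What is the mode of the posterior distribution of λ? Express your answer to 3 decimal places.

Σxᵢ = 8+7+4+4+4+7 = 34, with n = 6.
Posterior ∝ λ^3e^(−4λ) · λ^34e^(−6λ) = λ^37e^(−10λ), i.e. Gamma(shape=38, rate=10).
The mode of a Gamma(a, b) with a ≥ 1 (shape–rate) is (a−1)/b = 37/10 ≈ 3.700.

λ̂_MAP = 3.700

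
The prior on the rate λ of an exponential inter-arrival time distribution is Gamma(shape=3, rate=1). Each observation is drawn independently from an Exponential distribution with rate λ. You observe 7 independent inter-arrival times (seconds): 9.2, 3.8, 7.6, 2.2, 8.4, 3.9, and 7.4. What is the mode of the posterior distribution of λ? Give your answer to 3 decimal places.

The Exponential(rate=λ) likelihood is ∝ λ^n e^(−λΣtᵢ). Here n = 7 and Σtᵢ = 9.2 + 3.8 + 7.6 + 2.2 + 8.4 + 3.9 + 7.4 = 42.5.
Posterior ∝ λ^2e^(−1λ) · λ^7e^(−42.5λ) = λ^9e^(−43.5λ), i.e. Gamma(10, 43.5).
Mode = (a−1)/b = 9/43.5 ≈ 0.207.

λ̂_MAP = 0.207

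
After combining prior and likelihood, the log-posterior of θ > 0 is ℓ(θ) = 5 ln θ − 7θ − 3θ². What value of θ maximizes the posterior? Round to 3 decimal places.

ℓ'(θ) = 5/θ − 7 − 6θ. Setting this to zero and multiplying by θ: 6θ² + 7θ − 5 = 0.
θ = (−7 + √(7² + 4·6·5)) / (2·6) = (−7 + √169) / 12 = (−7 + 13)/12 = 1/2.
ℓ''(θ) = −5/θ² − 6 < 0, confirming a maximum.

θ̂_MAP = 0.500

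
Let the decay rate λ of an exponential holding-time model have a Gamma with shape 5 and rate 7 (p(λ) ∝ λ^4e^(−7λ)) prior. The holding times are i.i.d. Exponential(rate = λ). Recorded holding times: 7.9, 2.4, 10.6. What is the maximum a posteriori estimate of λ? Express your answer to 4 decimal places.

The Exponential(rate=λ) likelihood is ∝ λ^n e^(−λΣtᵢ). Here n = 3 and Σtᵢ = 7.9 + 2.4 + 10.6 = 20.9.
Posterior ∝ λ^4e^(−7λ) · λ^3e^(−20.9λ) = λ^7e^(−27.9λ), i.e. Gamma(8, 27.9).
Mode = (a−1)/b = 7/27.9 ≈ 0.2509.

λ̂_MAP = 0.2509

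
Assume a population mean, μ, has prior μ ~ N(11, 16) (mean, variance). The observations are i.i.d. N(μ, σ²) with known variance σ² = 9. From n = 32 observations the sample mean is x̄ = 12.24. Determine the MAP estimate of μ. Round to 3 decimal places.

μ̂_MAP = 12.219

n = 32, x̄ = 12.24.
For a Normal prior and Normal likelihood with known variance, the posterior is Normal; its mode equals its mean, the precision-weighted average.
Prior precision 1/σ₀² = 1/16 = 0.0625; data precision n/σ² = 32/9.
μ̂ = (0.0625·11 + (32/9)·12.24) / (0.0625 + 32/9) = 44.2075/(521/144) = 159147/13025 ≈ 12.219.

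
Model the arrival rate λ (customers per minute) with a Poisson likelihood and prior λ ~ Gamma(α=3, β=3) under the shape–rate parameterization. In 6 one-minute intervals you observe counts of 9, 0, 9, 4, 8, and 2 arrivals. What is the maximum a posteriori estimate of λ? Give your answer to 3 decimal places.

λ̂_MAP = 3.778

Σxᵢ = 9+0+9+4+8+2 = 32, with n = 6.
Posterior ∝ λ^2e^(−3λ) · λ^32e^(−6λ) = λ^34e^(−9λ), i.e. Gamma(shape=35, rate=9).
The mode of a Gamma(a, b) with a ≥ 1 (shape–rate) is (a−1)/b = 34/9 ≈ 3.778.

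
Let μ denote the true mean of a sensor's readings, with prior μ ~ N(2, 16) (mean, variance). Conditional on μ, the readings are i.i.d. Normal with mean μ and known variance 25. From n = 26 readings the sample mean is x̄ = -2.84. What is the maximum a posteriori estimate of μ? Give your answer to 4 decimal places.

n = 26, x̄ = -2.84.
For a Normal prior and Normal likelihood with known variance, the posterior is Normal; its mode equals its mean, the precision-weighted average.
Prior precision 1/σ₀² = 1/16 = 0.0625; data precision n/σ² = 26/25 = 1.04.
μ̂ = (0.0625·2 + 1.04·(-2.84)) / (0.0625 + 1.04) = (-2.8286)/1.1025 = -28286/11025 ≈ -2.5656.

μ̂_MAP = -2.5656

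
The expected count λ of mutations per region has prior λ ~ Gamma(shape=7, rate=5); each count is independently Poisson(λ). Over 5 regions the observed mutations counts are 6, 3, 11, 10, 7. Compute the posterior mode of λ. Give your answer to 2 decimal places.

λ̂_MAP = 4.30

Σxᵢ = 6+3+11+10+7 = 37, with n = 5.
Posterior ∝ λ^6e^(−5λ) · λ^37e^(−5λ) = λ^43e^(−10λ), i.e. Gamma(shape=44, rate=10).
The mode of a Gamma(a, b) with a ≥ 1 (shape–rate) is (a−1)/b = 43/10 ≈ 4.30.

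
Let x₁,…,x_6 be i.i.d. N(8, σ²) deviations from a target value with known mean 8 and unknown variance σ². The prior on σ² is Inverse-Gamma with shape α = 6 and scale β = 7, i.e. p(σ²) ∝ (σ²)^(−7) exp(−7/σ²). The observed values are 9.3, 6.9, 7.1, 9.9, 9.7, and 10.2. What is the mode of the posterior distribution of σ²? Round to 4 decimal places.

Sum of squared deviations about the known mean: SS = (9.3−8)² + (6.9−8)² + (7.1−8)² + (9.9−8)² + (9.7−8)² + (10.2−8)² = 15.05.
The Normal likelihood contributes (σ²)^(−n/2) exp(−SS/(2σ²)), so the posterior is Inverse-Gamma(α + n/2, β + SS/2) = Inverse-Gamma(9, 14.525).
The mode of Inverse-Gamma(a, b) is b/(a+1) = 14.525/10 ≈ 1.4525.

σ̂²_MAP = 1.4525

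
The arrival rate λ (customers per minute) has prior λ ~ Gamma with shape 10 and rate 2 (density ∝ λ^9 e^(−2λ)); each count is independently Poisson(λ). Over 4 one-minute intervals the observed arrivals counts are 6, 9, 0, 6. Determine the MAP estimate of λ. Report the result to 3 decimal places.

Σxᵢ = 6+9+0+6 = 21, with n = 4.
Posterior ∝ λ^9e^(−2λ) · λ^21e^(−4λ) = λ^30e^(−6λ), i.e. Gamma(shape=31, rate=6).
The mode of a Gamma(a, b) with a ≥ 1 (shape–rate) is (a−1)/b = 30/6 ≈ 5.000.

λ̂_MAP = 5.000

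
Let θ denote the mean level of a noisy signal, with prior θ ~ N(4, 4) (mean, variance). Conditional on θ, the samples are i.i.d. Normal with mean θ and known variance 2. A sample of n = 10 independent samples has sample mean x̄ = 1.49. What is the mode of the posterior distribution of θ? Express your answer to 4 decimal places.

θ̂_MAP = 1.6095

n = 10, x̄ = 1.49.
For a Normal prior and Normal likelihood with known variance, the posterior is Normal; its mode equals its mean, the precision-weighted average.
Prior precision 1/σ₀² = 1/4 = 0.25; data precision n/σ² = 10/2 = 5.
θ̂ = (0.25·4 + 5·1.49) / (0.25 + 5) = 8.45/5.25 = 169/105 ≈ 1.6095.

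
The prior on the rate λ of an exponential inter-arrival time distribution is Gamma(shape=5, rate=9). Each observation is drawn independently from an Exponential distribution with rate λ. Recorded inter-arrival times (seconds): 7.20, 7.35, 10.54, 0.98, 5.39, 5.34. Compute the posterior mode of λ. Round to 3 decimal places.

The Exponential(rate=λ) likelihood is ∝ λ^n e^(−λΣtᵢ). Here n = 6 and Σtᵢ = 7.20 + 7.35 + 10.54 + 0.98 + 5.39 + 5.34 = 36.80.
Posterior ∝ λ^4e^(−9λ) · λ^6e^(−36.80λ) = λ^10e^(−45.80λ), i.e. Gamma(11, 45.80).
Mode = (a−1)/b = 10/45.80 ≈ 0.218.

λ̂_MAP = 0.218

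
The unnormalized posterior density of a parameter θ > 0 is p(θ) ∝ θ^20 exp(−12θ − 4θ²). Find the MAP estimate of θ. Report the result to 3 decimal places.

θ̂_MAP = 1.000

ℓ'(θ) = 20/θ − 12 − 8θ. Setting this to zero and multiplying by θ: 8θ² + 12θ − 20 = 0.
θ = (−12 + √(12² + 4·8·20)) / (2·8) = (−12 + √784) / 16 = (−12 + 28)/16 = 1.
ℓ''(θ) = −20/θ² − 8 < 0, confirming a maximum.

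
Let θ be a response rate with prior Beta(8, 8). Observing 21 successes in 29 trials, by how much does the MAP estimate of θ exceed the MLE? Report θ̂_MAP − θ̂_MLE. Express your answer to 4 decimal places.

MAP − MLE = -0.0730

Posterior is Beta(29, 16); MAP = (29−1)/(45−2) = 28/43 ≈ 0.65116.
MLE ignores the prior: θ̂_MLE = k/n = 21/29 ≈ 0.72414.
Difference = 28/43 − 21/29 = -91/1247 ≈ -0.0730.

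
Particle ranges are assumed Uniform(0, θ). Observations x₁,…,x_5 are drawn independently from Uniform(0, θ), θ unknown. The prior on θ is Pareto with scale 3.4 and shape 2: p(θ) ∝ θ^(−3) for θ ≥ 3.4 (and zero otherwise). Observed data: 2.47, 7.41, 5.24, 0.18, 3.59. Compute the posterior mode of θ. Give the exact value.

The Uniform(0, θ) likelihood is θ^(−n) for θ ≥ max(xᵢ), zero otherwise. Here max(xᵢ) = 7.41.
Posterior ∝ θ^(−3) · θ^(−5) = θ^(−8) on θ ≥ max(3.4, 7.41) = 7.41.
This density is strictly decreasing in θ, so the posterior mode lies at the lower boundary of the support.

θ̂_MAP = 7.41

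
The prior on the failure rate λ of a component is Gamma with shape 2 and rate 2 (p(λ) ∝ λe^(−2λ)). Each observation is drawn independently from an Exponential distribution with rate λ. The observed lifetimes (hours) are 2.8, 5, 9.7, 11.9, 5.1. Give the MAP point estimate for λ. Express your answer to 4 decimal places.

λ̂_MAP = 0.1644

The Exponential(rate=λ) likelihood is ∝ λ^n e^(−λΣtᵢ). Here n = 5 and Σtᵢ = 2.8 + 5 + 9.7 + 11.9 + 5.1 = 34.5.
Posterior ∝ λe^(−2λ) · λ^5e^(−34.5λ) = λ^6e^(−36.5λ), i.e. Gamma(7, 36.5).
Mode = (a−1)/b = 6/36.5 ≈ 0.1644.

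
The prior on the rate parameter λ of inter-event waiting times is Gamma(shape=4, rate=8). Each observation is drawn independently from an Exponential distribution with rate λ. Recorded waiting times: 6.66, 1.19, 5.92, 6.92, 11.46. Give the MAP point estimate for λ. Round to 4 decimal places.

The Exponential(rate=λ) likelihood is ∝ λ^n e^(−λΣtᵢ). Here n = 5 and Σtᵢ = 6.66 + 1.19 + 5.92 + 6.92 + 11.46 = 32.15.
Posterior ∝ λ^3e^(−8λ) · λ^5e^(−32.15λ) = λ^8e^(−40.15λ), i.e. Gamma(9, 40.15).
Mode = (a−1)/b = 8/40.15 ≈ 0.1993.

λ̂_MAP = 0.1993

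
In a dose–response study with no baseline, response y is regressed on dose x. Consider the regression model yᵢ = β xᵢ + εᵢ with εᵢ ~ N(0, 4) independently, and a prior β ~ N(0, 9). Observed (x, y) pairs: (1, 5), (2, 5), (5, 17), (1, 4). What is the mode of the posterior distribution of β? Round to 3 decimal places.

β̂_MAP = 3.307

log p(β | y) = −Σ(yᵢ − βxᵢ)²/(2·4) − β²/(2·9) + const.
Setting the derivative to zero: Σxᵢ(yᵢ − βxᵢ)/4 − β/9 = 0, so β = Σxᵢyᵢ / (Σxᵢ² + σ²/τ²).
Σxᵢyᵢ = 1·5 + 2·5 + 5·17 + 1·4 = 104; Σxᵢ² = 31; σ²/τ² = 4/9.
β̂_MAP = 104 / (31 + 4/9) = 104/(283/9) = 936/283 ≈ 3.307.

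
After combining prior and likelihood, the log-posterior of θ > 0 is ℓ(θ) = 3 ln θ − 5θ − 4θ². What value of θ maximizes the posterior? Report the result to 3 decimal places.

ℓ'(θ) = 3/θ − 5 − 8θ. Setting this to zero and multiplying by θ: 8θ² + 5θ − 3 = 0.
θ = (−5 + √(5² + 4·8·3)) / (2·8) = (−5 + √121) / 16 = (−5 + 11)/16 = 3/8.
ℓ''(θ) = −3/θ² − 8 < 0, confirming a maximum.

θ̂_MAP = 0.375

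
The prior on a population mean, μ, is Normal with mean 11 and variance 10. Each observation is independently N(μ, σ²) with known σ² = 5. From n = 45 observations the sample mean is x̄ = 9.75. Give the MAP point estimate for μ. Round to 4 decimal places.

n = 45, x̄ = 9.75.
For a Normal prior and Normal likelihood with known variance, the posterior is Normal; its mode equals its mean, the precision-weighted average.
Prior precision 1/σ₀² = 1/10 = 0.1; data precision n/σ² = 45/5 = 9.
μ̂ = (0.1·11 + 9·9.75) / (0.1 + 9) = 88.85/9.1 = 1777/182 ≈ 9.7637.

μ̂_MAP = 9.7637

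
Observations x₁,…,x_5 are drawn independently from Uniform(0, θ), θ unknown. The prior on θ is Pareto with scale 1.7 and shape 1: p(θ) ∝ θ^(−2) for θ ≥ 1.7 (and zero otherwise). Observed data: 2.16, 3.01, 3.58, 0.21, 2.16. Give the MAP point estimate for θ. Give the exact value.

θ̂_MAP = 3.58

The Uniform(0, θ) likelihood is θ^(−n) for θ ≥ max(xᵢ), zero otherwise. Here max(xᵢ) = 3.58.
Posterior ∝ θ^(−2) · θ^(−5) = θ^(−7) on θ ≥ max(1.7, 3.58) = 3.58.
This density is strictly decreasing in θ, so the posterior mode lies at the lower boundary of the support.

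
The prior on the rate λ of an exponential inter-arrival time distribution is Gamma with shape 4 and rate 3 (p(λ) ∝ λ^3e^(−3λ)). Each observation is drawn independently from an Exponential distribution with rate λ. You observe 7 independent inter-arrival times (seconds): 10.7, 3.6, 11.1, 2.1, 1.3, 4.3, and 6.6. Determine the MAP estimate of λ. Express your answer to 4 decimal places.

The Exponential(rate=λ) likelihood is ∝ λ^n e^(−λΣtᵢ). Here n = 7 and Σtᵢ = 10.7 + 3.6 + 11.1 + 2.1 + 1.3 + 4.3 + 6.6 = 39.7.
Posterior ∝ λ^3e^(−3λ) · λ^7e^(−39.7λ) = λ^10e^(−42.7λ), i.e. Gamma(11, 42.7).
Mode = (a−1)/b = 10/42.7 ≈ 0.2342.

λ̂_MAP = 0.2342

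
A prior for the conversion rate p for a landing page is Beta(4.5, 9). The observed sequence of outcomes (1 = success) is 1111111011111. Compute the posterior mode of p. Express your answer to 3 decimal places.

p̂_MAP = 0.633

Prior: Beta(4.5, 9).
Data: 12 successes in 13 trials (from the sequence). The binomial likelihood contributes p^12(1−p)^1, so the posterior is Beta(4.5+12, 9+1) = Beta(16.5, 10).
For Beta(a, b) with a, b > 1 the mode is (a−1)/(a+b−2) = 15.5/24.5 ≈ 0.633.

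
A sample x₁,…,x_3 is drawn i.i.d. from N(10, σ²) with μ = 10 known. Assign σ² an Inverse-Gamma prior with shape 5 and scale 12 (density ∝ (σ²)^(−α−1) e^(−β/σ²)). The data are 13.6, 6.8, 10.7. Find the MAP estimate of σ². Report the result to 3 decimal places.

σ̂²_MAP = 3.179

Sum of squared deviations about the known mean: SS = (13.6−10)² + (6.8−10)² + (10.7−10)² = 23.69.
The Normal likelihood contributes (σ²)^(−n/2) exp(−SS/(2σ²)), so the posterior is Inverse-Gamma(α + n/2, β + SS/2) = Inverse-Gamma(6.5, 23.845).
The mode of Inverse-Gamma(a, b) is b/(a+1) = 23.845/7.5 ≈ 3.179.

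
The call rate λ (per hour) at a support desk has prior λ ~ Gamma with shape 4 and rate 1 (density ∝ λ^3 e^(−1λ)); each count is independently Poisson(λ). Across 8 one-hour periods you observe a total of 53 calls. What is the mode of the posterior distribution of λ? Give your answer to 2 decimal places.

λ̂_MAP = 6.22

Σxᵢ = 53, n = 8.
Posterior ∝ λ^3e^(−1λ) · λ^53e^(−8λ) = λ^56e^(−9λ), i.e. Gamma(shape=57, rate=9).
The mode of a Gamma(a, b) with a ≥ 1 (shape–rate) is (a−1)/b = 56/9 ≈ 6.22.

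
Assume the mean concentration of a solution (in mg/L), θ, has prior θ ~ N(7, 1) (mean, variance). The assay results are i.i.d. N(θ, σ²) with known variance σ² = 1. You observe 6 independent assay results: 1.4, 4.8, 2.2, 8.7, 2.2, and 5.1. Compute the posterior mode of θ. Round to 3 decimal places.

θ̂_MAP = 4.486

n = 6; x̄ = (1.4 + 4.8 + 2.2 + 8.7 + 2.2 + 5.1)/6 = 24.4/6 = 61/15 ≈ 4.0667.
For a Normal prior and Normal likelihood with known variance, the posterior is Normal; its mode equals its mean, the precision-weighted average.
Prior precision 1/σ₀² = 1/1 = 1; data precision n/σ² = 6/1 = 6.
θ̂ = (1·7 + 6·(61/15)) / (1 + 6) = 31.4/7 = 157/35 ≈ 4.486.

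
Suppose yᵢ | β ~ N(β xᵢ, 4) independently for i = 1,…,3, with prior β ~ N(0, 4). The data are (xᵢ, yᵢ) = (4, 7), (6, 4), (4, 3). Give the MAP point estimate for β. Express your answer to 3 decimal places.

β̂_MAP = 0.928

log p(β | y) = −Σ(yᵢ − βxᵢ)²/(2·4) − β²/(2·4) + const.
Setting the derivative to zero: Σxᵢ(yᵢ − βxᵢ)/4 − β/4 = 0, so β = Σxᵢyᵢ / (Σxᵢ² + σ²/τ²).
Σxᵢyᵢ = 4·7 + 6·4 + 4·3 = 64; Σxᵢ² = 68; σ²/τ² = 1.
β̂_MAP = 64 / (68 + 1) = 64/69 ≈ 0.928.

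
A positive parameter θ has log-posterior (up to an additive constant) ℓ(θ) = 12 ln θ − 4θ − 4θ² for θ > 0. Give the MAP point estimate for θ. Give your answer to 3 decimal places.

θ̂_MAP = 1.000

ℓ'(θ) = 12/θ − 4 − 8θ. Setting this to zero and multiplying by θ: 8θ² + 4θ − 12 = 0.
θ = (−4 + √(4² + 4·8·12)) / (2·8) = (−4 + √400) / 16 = (−4 + 20)/16 = 1.
ℓ''(θ) = −12/θ² − 8 < 0, confirming a maximum.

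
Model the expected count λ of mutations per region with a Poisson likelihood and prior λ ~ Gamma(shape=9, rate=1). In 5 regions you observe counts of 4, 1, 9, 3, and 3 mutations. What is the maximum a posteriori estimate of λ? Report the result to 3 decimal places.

Σxᵢ = 4+1+9+3+3 = 20, with n = 5.
Posterior ∝ λ^8e^(−1λ) · λ^20e^(−5λ) = λ^28e^(−6λ), i.e. Gamma(shape=29, rate=6).
The mode of a Gamma(a, b) with a ≥ 1 (shape–rate) is (a−1)/b = 28/6 ≈ 4.667.

λ̂_MAP = 4.667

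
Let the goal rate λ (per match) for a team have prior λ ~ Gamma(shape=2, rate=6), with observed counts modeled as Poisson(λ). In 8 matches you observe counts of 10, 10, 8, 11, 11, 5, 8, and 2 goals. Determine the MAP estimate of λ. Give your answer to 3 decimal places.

Σxᵢ = 10+10+8+11+11+5+8+2 = 65, with n = 8.
Posterior ∝ λe^(−6λ) · λ^65e^(−8λ) = λ^66e^(−14λ), i.e. Gamma(shape=67, rate=14).
The mode of a Gamma(a, b) with a ≥ 1 (shape–rate) is (a−1)/b = 66/14 ≈ 4.714.

λ̂_MAP = 4.714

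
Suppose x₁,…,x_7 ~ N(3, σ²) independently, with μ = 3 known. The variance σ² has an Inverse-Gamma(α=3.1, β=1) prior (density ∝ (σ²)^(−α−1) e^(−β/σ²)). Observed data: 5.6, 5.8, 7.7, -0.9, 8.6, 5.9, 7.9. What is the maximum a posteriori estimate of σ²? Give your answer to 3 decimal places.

σ̂²_MAP = 7.742

Sum of squared deviations about the known mean: SS = (5.6−3)² + (5.8−3)² + (7.7−3)² + (-0.9−3)² + (8.6−3)² + (5.9−3)² + (7.9−3)² = 115.68.
The Normal likelihood contributes (σ²)^(−n/2) exp(−SS/(2σ²)), so the posterior is Inverse-Gamma(α + n/2, β + SS/2) = Inverse-Gamma(6.6, 58.84).
The mode of Inverse-Gamma(a, b) is b/(a+1) = 58.84/7.6 ≈ 7.742.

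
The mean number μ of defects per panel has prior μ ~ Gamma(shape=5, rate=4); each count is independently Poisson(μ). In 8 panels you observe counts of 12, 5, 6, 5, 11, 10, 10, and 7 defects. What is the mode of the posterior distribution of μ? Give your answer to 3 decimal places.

Σxᵢ = 12+5+6+5+11+10+10+7 = 66, with n = 8.
Posterior ∝ μ^4e^(−4μ) · μ^66e^(−8μ) = μ^70e^(−12μ), i.e. Gamma(shape=71, rate=12).
The mode of a Gamma(a, b) with a ≥ 1 (shape–rate) is (a−1)/b = 70/12 ≈ 5.833.

μ̂_MAP = 5.833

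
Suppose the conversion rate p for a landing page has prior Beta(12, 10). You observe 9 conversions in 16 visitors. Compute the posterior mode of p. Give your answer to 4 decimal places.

Prior: Beta(12, 10).
Data: 9 successes in 16 trials. The binomial likelihood contributes p^9(1−p)^7, so the posterior is Beta(12+9, 10+7) = Beta(21, 17).
For Beta(a, b) with a, b > 1 the mode is (a−1)/(a+b−2) = 20/36 ≈ 0.5556.

p̂_MAP = 0.5556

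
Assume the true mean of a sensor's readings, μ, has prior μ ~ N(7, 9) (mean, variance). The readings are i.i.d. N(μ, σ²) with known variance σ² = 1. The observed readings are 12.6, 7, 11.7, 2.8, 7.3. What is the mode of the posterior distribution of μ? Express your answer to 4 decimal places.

n = 5; x̄ = (12.6 + 7 + 11.7 + 2.8 + 7.3)/5 = 41.4/5 = 8.28.
For a Normal prior and Normal likelihood with known variance, the posterior is Normal; its mode equals its mean, the precision-weighted average.
Prior precision 1/σ₀² = 1/9; data precision n/σ² = 5/1 = 5.
μ̂ = ((1/9)·7 + 5·8.28) / (1/9 + 5) = (1898/45)/(46/9) = 949/115 ≈ 8.2522.

μ̂_MAP = 8.2522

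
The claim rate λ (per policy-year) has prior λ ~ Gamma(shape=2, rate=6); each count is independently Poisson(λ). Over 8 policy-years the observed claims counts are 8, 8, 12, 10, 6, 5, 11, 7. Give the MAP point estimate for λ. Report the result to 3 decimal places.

λ̂_MAP = 4.857

Σxᵢ = 8+8+12+10+6+5+11+7 = 67, with n = 8.
Posterior ∝ λe^(−6λ) · λ^67e^(−8λ) = λ^68e^(−14λ), i.e. Gamma(shape=69, rate=14).
The mode of a Gamma(a, b) with a ≥ 1 (shape–rate) is (a−1)/b = 68/14 ≈ 4.857.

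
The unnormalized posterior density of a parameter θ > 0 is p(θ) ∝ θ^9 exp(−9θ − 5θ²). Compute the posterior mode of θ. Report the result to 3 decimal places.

ℓ'(θ) = 9/θ − 9 − 10θ. Setting this to zero and multiplying by θ: 10θ² + 9θ − 9 = 0.
θ = (−9 + √(9² + 4·10·9)) / (2·10) = (−9 + √441) / 20 = (−9 + 21)/20 = 3/5.
ℓ''(θ) = −9/θ² − 10 < 0, confirming a maximum.

θ̂_MAP = 0.600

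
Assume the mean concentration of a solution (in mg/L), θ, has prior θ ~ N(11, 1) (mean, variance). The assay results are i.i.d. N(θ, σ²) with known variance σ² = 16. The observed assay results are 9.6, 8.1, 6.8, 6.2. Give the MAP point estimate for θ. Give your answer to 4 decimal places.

n = 4; x̄ = (9.6 + 8.1 + 6.8 + 6.2)/4 = 30.7/4 = 7.675.
For a Normal prior and Normal likelihood with known variance, the posterior is Normal; its mode equals its mean, the precision-weighted average.
Prior precision 1/σ₀² = 1/1 = 1; data precision n/σ² = 4/16 = 0.25.
θ̂ = (1·11 + 0.25·7.675) / (1 + 0.25) = 12.91875/1.25 = 10.3350.

θ̂_MAP = 10.3350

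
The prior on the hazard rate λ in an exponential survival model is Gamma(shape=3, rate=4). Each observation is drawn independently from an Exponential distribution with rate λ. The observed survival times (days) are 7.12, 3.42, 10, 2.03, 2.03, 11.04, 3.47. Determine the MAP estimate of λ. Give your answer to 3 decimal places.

The Exponential(rate=λ) likelihood is ∝ λ^n e^(−λΣtᵢ). Here n = 7 and Σtᵢ = 7.12 + 3.42 + 10 + 2.03 + 2.03 + 11.04 + 3.47 = 39.11.
Posterior ∝ λ^2e^(−4λ) · λ^7e^(−39.11λ) = λ^9e^(−43.11λ), i.e. Gamma(10, 43.11).
Mode = (a−1)/b = 9/43.11 ≈ 0.209.

λ̂_MAP = 0.209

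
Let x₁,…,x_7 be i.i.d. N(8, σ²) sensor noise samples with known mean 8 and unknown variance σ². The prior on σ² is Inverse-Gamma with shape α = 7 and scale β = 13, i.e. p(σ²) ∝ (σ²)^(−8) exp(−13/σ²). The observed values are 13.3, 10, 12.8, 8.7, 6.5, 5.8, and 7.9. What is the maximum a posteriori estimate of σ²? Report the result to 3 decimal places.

σ̂²_MAP = 3.857

Sum of squared deviations about the known mean: SS = (13.3−8)² + (10−8)² + (12.8−8)² + (8.7−8)² + (6.5−8)² + (5.8−8)² + (7.9−8)² = 62.72.
The Normal likelihood contributes (σ²)^(−n/2) exp(−SS/(2σ²)), so the posterior is Inverse-Gamma(α + n/2, β + SS/2) = Inverse-Gamma(10.5, 44.36).
The mode of Inverse-Gamma(a, b) is b/(a+1) = 44.36/11.5 ≈ 3.857.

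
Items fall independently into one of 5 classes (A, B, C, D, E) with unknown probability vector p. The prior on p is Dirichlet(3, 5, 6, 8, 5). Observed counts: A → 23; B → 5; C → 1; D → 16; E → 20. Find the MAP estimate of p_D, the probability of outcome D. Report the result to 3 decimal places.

MAP estimate of p_D = 0.264

The posterior is Dirichlet(αᵢ + nᵢ) = Dirichlet(26, 10, 7, 24, 25).
For a Dirichlet(a₁,…,a_K) with all aᵢ > 1, the mode has j-th component (aⱼ − 1)/(Σaᵢ − K).
Here Σaᵢ = 92 and K = 5, so p_D = (24 − 1)/(92 − 5) = 23/87 ≈ 0.264.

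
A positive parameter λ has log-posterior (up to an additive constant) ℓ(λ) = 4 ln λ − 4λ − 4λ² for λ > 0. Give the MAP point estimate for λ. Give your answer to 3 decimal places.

λ̂_MAP = 0.500

ℓ'(λ) = 4/λ − 4 − 8λ. Setting this to zero and multiplying by λ: 8λ² + 4λ − 4 = 0.
λ = (−4 + √(4² + 4·8·4)) / (2·8) = (−4 + √144) / 16 = (−4 + 12)/16 = 1/2.
ℓ''(λ) = −4/λ² − 8 < 0, confirming a maximum.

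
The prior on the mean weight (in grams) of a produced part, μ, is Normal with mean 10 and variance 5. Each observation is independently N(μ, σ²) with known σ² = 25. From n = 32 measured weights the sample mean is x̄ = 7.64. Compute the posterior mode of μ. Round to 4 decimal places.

μ̂_MAP = 7.9589

n = 32, x̄ = 7.64.
For a Normal prior and Normal likelihood with known variance, the posterior is Normal; its mode equals its mean, the precision-weighted average.
Prior precision 1/σ₀² = 1/5 = 0.2; data precision n/σ² = 32/25 = 1.28.
μ̂ = (0.2·10 + 1.28·7.64) / (0.2 + 1.28) = 11.7792/1.48 = 7362/925 ≈ 7.9589.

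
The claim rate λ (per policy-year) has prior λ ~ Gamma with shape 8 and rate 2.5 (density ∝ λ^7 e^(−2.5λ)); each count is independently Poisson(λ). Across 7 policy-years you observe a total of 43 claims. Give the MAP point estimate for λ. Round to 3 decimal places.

λ̂_MAP = 5.263

Σxᵢ = 43, n = 7.
Posterior ∝ λ^7e^(−2.5λ) · λ^43e^(−7λ) = λ^50e^(−9.5λ), i.e. Gamma(shape=51, rate=9.5).
The mode of a Gamma(a, b) with a ≥ 1 (shape–rate) is (a−1)/b = 50/9.5 ≈ 5.263.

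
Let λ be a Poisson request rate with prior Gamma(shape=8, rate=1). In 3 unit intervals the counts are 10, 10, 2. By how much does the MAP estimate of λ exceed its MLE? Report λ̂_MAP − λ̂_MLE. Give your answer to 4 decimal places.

Σxᵢ = 22. Posterior is Gamma(30, 4); MAP = (30−1)/4 = 29/4 ≈ 7.25000.
MLE = x̄ = 22/3 ≈ 7.33333.
Difference = 29/4 − 22/3 = -1/12 ≈ -0.0833.

MAP − MLE = -0.0833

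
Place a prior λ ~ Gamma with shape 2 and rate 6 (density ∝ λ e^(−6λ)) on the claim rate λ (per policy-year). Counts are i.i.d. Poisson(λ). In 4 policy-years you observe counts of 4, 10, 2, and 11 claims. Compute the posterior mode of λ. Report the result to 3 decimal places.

λ̂_MAP = 2.800

Σxᵢ = 4+10+2+11 = 27, with n = 4.
Posterior ∝ λe^(−6λ) · λ^27e^(−4λ) = λ^28e^(−10λ), i.e. Gamma(shape=29, rate=10).
The mode of a Gamma(a, b) with a ≥ 1 (shape–rate) is (a−1)/b = 28/10 ≈ 2.800.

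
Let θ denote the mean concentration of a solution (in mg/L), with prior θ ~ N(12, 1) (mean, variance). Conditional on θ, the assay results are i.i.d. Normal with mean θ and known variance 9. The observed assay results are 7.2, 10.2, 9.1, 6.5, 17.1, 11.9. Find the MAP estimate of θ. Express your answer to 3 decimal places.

θ̂_MAP = 11.333

n = 6; x̄ = (7.2 + 10.2 + 9.1 + 6.5 + 17.1 + 11.9)/6 = 62/6 = 31/3 ≈ 10.3333.
For a Normal prior and Normal likelihood with known variance, the posterior is Normal; its mode equals its mean, the precision-weighted average.
Prior precision 1/σ₀² = 1/1 = 1; data precision n/σ² = 6/9 = 2/3.
θ̂ = (1·12 + (2/3)·(31/3)) / (1 + 2/3) = (170/9)/(5/3) = 34/3 ≈ 11.333.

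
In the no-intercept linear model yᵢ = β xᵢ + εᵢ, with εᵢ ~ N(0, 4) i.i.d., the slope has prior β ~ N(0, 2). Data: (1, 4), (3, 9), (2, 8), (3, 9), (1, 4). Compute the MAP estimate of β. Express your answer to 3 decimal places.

log p(β | y) = −Σ(yᵢ − βxᵢ)²/(2·4) − β²/(2·2) + const.
Setting the derivative to zero: Σxᵢ(yᵢ − βxᵢ)/4 − β/2 = 0, so β = Σxᵢyᵢ / (Σxᵢ² + σ²/τ²).
Σxᵢyᵢ = 1·4 + 3·9 + 2·8 + 3·9 + 1·4 = 78; Σxᵢ² = 24; σ²/τ² = 2.
β̂_MAP = 78 / (24 + 2) = 78/26 ≈ 3.000.

β̂_MAP = 3.000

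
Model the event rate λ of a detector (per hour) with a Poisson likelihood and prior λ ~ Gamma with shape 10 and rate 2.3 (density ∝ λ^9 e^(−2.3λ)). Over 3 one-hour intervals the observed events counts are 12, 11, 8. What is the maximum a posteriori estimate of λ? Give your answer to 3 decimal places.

λ̂_MAP = 7.547

Σxᵢ = 12+11+8 = 31, with n = 3.
Posterior ∝ λ^9e^(−2.3λ) · λ^31e^(−3λ) = λ^40e^(−5.3λ), i.e. Gamma(shape=41, rate=5.3).
The mode of a Gamma(a, b) with a ≥ 1 (shape–rate) is (a−1)/b = 40/5.3 ≈ 7.547.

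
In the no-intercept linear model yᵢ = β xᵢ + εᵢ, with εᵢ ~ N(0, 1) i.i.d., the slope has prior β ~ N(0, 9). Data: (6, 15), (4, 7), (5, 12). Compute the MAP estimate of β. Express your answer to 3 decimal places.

log p(β | y) = −Σ(yᵢ − βxᵢ)²/(2·1) − β²/(2·9) + const.
Setting the derivative to zero: Σxᵢ(yᵢ − βxᵢ)/1 − β/9 = 0, so β = Σxᵢyᵢ / (Σxᵢ² + σ²/τ²).
Σxᵢyᵢ = 6·15 + 4·7 + 5·12 = 178; Σxᵢ² = 77; σ²/τ² = 1/9.
β̂_MAP = 178 / (77 + 1/9) = 178/(694/9) = 801/347 ≈ 2.308.

β̂_MAP = 2.308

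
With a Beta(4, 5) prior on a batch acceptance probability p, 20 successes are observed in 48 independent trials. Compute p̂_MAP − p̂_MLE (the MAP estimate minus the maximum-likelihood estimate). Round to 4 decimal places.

Posterior is Beta(24, 33); MAP = (24−1)/(57−2) = 23/55 ≈ 0.41818.
MLE ignores the prior: p̂_MLE = k/n = 20/48 ≈ 0.41667.
Difference = 23/55 − 20/48 = 1/660 ≈ 0.0015.

MAP − MLE = 0.0015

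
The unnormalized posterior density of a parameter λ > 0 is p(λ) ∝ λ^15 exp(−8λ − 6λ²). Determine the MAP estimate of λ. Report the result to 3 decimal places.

λ̂_MAP = 0.833

ℓ'(λ) = 15/λ − 8 − 12λ. Setting this to zero and multiplying by λ: 12λ² + 8λ − 15 = 0.
λ = (−8 + √(8² + 4·12·15)) / (2·12) = (−8 + √784) / 24 = (−8 + 28)/24 = 5/6.
ℓ''(λ) = −15/λ² − 12 < 0, confirming a maximum.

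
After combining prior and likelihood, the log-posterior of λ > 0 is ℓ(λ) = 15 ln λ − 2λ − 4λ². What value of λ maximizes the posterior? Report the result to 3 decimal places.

ℓ'(λ) = 15/λ − 2 − 8λ. Setting this to zero and multiplying by λ: 8λ² + 2λ − 15 = 0.
λ = (−2 + √(2² + 4·8·15)) / (2·8) = (−2 + √484) / 16 = (−2 + 22)/16 = 5/4.
ℓ''(λ) = −15/λ² − 8 < 0, confirming a maximum.

λ̂_MAP = 1.250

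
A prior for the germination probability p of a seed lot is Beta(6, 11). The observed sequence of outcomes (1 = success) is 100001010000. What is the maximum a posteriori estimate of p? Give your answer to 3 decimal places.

p̂_MAP = 0.296

Prior: Beta(6, 11).
Data: 3 successes in 12 trials (from the sequence). The binomial likelihood contributes p^3(1−p)^9, so the posterior is Beta(6+3, 11+9) = Beta(9, 20).
For Beta(a, b) with a, b > 1 the mode is (a−1)/(a+b−2) = 8/27 ≈ 0.296.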